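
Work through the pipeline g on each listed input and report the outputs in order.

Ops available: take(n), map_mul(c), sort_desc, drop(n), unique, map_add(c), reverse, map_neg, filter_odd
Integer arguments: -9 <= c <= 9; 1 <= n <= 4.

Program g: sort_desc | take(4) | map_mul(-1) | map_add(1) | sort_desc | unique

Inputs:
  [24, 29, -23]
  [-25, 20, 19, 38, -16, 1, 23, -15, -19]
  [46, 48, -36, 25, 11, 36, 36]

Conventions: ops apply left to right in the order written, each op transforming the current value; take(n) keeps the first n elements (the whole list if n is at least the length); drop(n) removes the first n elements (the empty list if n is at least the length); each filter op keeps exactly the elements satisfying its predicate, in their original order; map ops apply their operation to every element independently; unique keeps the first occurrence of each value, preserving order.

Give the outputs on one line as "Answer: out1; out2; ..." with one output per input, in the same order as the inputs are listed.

[24, -23, -28]; [-18, -19, -22, -37]; [-35, -45, -47]

Execution, op by op:
  [24, 29, -23] -> [29, 24, -23] -> [29, 24, -23] -> [-29, -24, 23] -> [-28, -23, 24] -> [24, -23, -28] -> [24, -23, -28]
  [-25, 20, 19, 38, -16, 1, 23, -15, -19] -> [38, 23, 20, 19, 1, -15, -16, -19, -25] -> [38, 23, 20, 19] -> [-38, -23, -20, -19] -> [-37, -22, -19, -18] -> [-18, -19, -22, -37] -> [-18, -19, -22, -37]
  [46, 48, -36, 25, 11, 36, 36] -> [48, 46, 36, 36, 25, 11, -36] -> [48, 46, 36, 36] -> [-48, -46, -36, -36] -> [-47, -45, -35, -35] -> [-35, -35, -45, -47] -> [-35, -45, -47]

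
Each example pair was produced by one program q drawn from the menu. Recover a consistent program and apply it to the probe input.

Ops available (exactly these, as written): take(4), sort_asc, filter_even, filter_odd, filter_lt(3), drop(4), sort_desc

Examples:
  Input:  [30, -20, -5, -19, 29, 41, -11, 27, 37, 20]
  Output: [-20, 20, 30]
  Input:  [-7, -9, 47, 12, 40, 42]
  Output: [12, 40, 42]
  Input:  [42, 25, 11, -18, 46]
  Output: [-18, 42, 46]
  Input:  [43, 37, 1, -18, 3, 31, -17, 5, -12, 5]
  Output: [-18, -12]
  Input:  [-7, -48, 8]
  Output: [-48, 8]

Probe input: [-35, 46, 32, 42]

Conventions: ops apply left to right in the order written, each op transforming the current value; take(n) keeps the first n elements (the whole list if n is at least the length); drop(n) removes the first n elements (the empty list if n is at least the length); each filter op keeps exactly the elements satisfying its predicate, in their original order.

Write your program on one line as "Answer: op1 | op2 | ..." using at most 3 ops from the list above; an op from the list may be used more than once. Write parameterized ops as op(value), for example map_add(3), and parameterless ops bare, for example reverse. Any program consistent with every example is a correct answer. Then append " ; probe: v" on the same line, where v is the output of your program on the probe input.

sort_desc | filter_even | sort_asc ; probe: [32, 42, 46]

Check, running the answer program on each example:
  [30, -20, -5, -19, 29, 41, -11, 27, 37, 20] -> [41, 37, 30, 29, 27, 20, -5, -11, -19, -20] -> [30, 20, -20] -> [-20, 20, 30]
  [-7, -9, 47, 12, 40, 42] -> [47, 42, 40, 12, -7, -9] -> [42, 40, 12] -> [12, 40, 42]
  [42, 25, 11, -18, 46] -> [46, 42, 25, 11, -18] -> [46, 42, -18] -> [-18, 42, 46]
  [43, 37, 1, -18, 3, 31, -17, 5, -12, 5] -> [43, 37, 31, 5, 5, 3, 1, -12, -17, -18] -> [-12, -18] -> [-18, -12]
  [-7, -48, 8] -> [8, -7, -48] -> [8, -48] -> [-48, 8]
  probe: [-35, 46, 32, 42] -> [46, 42, 32, -35] -> [46, 42, 32] -> [32, 42, 46]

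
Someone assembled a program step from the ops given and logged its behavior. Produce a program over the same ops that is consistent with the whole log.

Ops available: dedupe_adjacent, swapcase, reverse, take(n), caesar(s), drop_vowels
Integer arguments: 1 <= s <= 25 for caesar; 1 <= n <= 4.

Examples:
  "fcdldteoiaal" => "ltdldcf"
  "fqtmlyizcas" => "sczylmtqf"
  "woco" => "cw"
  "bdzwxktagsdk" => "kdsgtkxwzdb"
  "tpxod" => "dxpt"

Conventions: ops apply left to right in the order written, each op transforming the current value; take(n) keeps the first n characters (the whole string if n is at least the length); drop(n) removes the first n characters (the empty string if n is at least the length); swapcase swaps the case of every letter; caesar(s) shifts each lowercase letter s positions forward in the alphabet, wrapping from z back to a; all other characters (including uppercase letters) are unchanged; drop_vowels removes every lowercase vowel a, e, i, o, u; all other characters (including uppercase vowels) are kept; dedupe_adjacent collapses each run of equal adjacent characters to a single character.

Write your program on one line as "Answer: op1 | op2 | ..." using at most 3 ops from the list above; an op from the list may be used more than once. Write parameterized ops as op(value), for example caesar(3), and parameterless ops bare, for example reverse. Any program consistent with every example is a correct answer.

drop_vowels | reverse

Check, running the answer program on each example:
  "fcdldteoiaal" -> "fcdldtl" -> "ltdldcf"
  "fqtmlyizcas" -> "fqtmlyzcs" -> "sczylmtqf"
  "woco" -> "wc" -> "cw"
  "bdzwxktagsdk" -> "bdzwxktgsdk" -> "kdsgtkxwzdb"
  "tpxod" -> "tpxd" -> "dxpt"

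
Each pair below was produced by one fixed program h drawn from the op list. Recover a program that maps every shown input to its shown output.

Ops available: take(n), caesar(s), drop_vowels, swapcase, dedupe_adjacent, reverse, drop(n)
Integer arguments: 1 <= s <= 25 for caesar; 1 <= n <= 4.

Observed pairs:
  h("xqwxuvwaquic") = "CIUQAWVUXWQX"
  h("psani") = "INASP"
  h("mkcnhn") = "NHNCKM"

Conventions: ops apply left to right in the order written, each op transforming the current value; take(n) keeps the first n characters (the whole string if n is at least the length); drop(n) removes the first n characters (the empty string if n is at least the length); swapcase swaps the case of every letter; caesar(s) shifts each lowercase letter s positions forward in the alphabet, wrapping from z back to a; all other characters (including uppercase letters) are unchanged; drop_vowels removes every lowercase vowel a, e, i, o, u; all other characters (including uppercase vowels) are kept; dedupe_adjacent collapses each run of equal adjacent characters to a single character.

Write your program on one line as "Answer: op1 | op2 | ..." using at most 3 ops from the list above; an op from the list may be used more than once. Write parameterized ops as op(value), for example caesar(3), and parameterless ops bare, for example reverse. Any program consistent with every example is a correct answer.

reverse | swapcase

Check, running the answer program on each example:
  "xqwxuvwaquic" -> "ciuqawvuxwqx" -> "CIUQAWVUXWQX"
  "psani" -> "inasp" -> "INASP"
  "mkcnhn" -> "nhnckm" -> "NHNCKM"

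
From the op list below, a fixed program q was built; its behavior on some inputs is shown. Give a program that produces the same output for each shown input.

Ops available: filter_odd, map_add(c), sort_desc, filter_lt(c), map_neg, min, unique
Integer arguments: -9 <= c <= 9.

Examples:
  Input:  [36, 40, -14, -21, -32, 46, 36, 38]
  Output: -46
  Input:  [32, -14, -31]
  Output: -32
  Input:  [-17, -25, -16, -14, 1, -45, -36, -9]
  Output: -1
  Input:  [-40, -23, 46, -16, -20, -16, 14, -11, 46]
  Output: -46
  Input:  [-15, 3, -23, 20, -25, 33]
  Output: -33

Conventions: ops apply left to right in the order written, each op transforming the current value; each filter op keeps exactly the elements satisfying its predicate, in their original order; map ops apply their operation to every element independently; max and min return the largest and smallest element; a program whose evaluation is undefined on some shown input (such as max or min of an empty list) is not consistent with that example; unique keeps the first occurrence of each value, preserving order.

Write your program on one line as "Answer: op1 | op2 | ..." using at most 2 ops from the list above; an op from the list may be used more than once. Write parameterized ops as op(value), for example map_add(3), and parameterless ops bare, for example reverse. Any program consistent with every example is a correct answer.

map_neg | min

Check, running the answer program on each example:
  [36, 40, -14, -21, -32, 46, 36, 38] -> [-36, -40, 14, 21, 32, -46, -36, -38] -> -46
  [32, -14, -31] -> [-32, 14, 31] -> -32
  [-17, -25, -16, -14, 1, -45, -36, -9] -> [17, 25, 16, 14, -1, 45, 36, 9] -> -1
  [-40, -23, 46, -16, -20, -16, 14, -11, 46] -> [40, 23, -46, 16, 20, 16, -14, 11, -46] -> -46
  [-15, 3, -23, 20, -25, 33] -> [15, -3, 23, -20, 25, -33] -> -33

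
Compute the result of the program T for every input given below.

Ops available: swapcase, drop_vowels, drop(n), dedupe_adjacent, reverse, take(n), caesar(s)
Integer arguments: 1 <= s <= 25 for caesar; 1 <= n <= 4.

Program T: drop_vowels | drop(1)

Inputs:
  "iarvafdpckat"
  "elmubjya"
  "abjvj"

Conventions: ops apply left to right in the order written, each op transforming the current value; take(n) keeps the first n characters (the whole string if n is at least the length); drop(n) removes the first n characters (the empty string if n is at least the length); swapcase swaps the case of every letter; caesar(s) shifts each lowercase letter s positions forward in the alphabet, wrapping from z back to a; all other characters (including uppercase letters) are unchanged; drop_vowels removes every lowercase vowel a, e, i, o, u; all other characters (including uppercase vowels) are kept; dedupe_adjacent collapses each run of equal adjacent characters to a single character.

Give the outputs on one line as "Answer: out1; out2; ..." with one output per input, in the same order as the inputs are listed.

Execution, op by op:
  "iarvafdpckat" -> "rvfdpckt" -> "vfdpckt"
  "elmubjya" -> "lmbjy" -> "mbjy"
  "abjvj" -> "bjvj" -> "jvj"

"vfdpckt"; "mbjy"; "jvj"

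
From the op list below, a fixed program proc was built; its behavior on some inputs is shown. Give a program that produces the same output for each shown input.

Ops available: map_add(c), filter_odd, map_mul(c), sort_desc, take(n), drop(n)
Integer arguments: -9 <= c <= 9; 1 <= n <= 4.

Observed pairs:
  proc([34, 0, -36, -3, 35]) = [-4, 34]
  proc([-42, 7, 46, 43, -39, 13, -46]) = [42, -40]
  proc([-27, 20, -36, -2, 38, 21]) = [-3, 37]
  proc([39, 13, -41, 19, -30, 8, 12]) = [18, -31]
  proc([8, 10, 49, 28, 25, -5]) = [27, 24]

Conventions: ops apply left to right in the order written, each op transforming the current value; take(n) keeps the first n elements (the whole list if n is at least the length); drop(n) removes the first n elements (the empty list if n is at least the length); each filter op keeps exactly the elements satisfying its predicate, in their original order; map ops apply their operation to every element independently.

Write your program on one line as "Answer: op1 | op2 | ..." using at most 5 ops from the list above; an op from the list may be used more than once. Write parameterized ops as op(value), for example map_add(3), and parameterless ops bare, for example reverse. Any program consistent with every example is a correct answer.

drop(1) | drop(2) | map_add(-1) | take(2)

Check, running the answer program on each example:
  [34, 0, -36, -3, 35] -> [0, -36, -3, 35] -> [-3, 35] -> [-4, 34] -> [-4, 34]
  [-42, 7, 46, 43, -39, 13, -46] -> [7, 46, 43, -39, 13, -46] -> [43, -39, 13, -46] -> [42, -40, 12, -47] -> [42, -40]
  [-27, 20, -36, -2, 38, 21] -> [20, -36, -2, 38, 21] -> [-2, 38, 21] -> [-3, 37, 20] -> [-3, 37]
  [39, 13, -41, 19, -30, 8, 12] -> [13, -41, 19, -30, 8, 12] -> [19, -30, 8, 12] -> [18, -31, 7, 11] -> [18, -31]
  [8, 10, 49, 28, 25, -5] -> [10, 49, 28, 25, -5] -> [28, 25, -5] -> [27, 24, -6] -> [27, 24]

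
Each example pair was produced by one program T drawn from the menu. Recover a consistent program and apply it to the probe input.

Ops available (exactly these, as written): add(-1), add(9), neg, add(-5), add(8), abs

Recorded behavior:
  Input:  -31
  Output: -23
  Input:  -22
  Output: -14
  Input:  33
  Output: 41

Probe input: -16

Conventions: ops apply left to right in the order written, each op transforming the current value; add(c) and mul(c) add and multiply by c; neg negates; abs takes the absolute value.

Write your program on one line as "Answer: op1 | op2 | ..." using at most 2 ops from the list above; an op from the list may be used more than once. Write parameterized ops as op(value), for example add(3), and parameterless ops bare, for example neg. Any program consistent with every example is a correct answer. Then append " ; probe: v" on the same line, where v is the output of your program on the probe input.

add(-1) | add(9) ; probe: -8

Check, running the answer program on each example:
  -31 -> -32 -> -23
  -22 -> -23 -> -14
  33 -> 32 -> 41
  probe: -16 -> -17 -> -8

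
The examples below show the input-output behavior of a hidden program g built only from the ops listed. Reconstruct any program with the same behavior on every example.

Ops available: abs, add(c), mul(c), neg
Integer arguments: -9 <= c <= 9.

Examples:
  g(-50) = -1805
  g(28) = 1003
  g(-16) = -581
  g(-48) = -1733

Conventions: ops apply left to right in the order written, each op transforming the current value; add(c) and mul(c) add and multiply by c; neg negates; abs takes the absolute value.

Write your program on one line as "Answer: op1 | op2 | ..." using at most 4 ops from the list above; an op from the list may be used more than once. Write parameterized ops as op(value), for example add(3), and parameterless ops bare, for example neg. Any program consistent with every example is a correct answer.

mul(-4) | mul(-9) | add(-1) | add(-4)

Check, running the answer program on each example:
  -50 -> 200 -> -1800 -> -1801 -> -1805
  28 -> -112 -> 1008 -> 1007 -> 1003
  -16 -> 64 -> -576 -> -577 -> -581
  -48 -> 192 -> -1728 -> -1729 -> -1733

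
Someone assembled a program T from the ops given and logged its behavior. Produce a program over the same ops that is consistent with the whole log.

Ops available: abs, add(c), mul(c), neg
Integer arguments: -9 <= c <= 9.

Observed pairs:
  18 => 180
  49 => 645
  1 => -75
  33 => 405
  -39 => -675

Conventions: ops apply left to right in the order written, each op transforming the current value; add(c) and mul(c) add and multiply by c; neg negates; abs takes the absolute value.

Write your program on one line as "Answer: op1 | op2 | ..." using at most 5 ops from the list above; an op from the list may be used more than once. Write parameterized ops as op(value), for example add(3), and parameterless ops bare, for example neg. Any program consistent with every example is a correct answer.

add(-6) | mul(-5) | neg | mul(3)

Check, running the answer program on each example:
  18 -> 12 -> -60 -> 60 -> 180
  49 -> 43 -> -215 -> 215 -> 645
  1 -> -5 -> 25 -> -25 -> -75
  33 -> 27 -> -135 -> 135 -> 405
  -39 -> -45 -> 225 -> -225 -> -675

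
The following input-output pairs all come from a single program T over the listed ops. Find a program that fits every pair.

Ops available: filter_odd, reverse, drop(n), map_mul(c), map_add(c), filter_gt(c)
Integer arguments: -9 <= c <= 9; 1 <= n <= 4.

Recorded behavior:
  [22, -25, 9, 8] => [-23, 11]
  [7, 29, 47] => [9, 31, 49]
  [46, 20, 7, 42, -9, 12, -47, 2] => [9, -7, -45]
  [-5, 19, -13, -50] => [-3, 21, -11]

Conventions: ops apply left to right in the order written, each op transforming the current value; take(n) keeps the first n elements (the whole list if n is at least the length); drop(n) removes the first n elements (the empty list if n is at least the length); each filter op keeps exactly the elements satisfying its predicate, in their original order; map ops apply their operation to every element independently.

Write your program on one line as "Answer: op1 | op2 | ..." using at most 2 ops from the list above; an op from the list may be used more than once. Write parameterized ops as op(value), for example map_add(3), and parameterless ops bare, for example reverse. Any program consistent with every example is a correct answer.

filter_odd | map_add(2)

Check, running the answer program on each example:
  [22, -25, 9, 8] -> [-25, 9] -> [-23, 11]
  [7, 29, 47] -> [7, 29, 47] -> [9, 31, 49]
  [46, 20, 7, 42, -9, 12, -47, 2] -> [7, -9, -47] -> [9, -7, -45]
  [-5, 19, -13, -50] -> [-5, 19, -13] -> [-3, 21, -11]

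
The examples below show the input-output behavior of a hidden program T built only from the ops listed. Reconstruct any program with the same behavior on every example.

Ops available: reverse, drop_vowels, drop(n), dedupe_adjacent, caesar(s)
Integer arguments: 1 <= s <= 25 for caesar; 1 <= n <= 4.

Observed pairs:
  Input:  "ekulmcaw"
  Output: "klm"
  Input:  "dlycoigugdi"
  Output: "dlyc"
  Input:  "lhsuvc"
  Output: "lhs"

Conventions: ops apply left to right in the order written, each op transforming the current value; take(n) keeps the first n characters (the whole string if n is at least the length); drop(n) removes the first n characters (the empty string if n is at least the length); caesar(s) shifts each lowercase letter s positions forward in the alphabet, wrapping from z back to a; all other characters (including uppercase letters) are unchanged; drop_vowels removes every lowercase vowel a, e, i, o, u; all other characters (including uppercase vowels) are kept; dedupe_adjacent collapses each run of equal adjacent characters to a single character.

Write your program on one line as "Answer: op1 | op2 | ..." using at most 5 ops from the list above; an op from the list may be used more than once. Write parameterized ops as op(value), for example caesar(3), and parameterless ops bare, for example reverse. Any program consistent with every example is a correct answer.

drop_vowels | dedupe_adjacent | reverse | drop(2) | reverse

Check, running the answer program on each example:
  "ekulmcaw" -> "klmcw" -> "klmcw" -> "wcmlk" -> "mlk" -> "klm"
  "dlycoigugdi" -> "dlycggd" -> "dlycgd" -> "dgcyld" -> "cyld" -> "dlyc"
  "lhsuvc" -> "lhsvc" -> "lhsvc" -> "cvshl" -> "shl" -> "lhs"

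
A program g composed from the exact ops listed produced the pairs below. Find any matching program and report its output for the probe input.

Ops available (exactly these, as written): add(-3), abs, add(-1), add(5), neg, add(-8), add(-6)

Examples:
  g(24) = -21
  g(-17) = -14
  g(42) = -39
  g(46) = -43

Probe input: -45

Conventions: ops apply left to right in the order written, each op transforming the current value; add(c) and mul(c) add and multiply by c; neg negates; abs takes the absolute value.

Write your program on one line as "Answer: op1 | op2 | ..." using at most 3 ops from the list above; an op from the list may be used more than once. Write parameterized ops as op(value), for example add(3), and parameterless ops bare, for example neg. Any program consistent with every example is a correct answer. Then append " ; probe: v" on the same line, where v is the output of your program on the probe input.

abs | add(-3) | neg ; probe: -42

Check, running the answer program on each example:
  24 -> 24 -> 21 -> -21
  -17 -> 17 -> 14 -> -14
  42 -> 42 -> 39 -> -39
  46 -> 46 -> 43 -> -43
  probe: -45 -> 45 -> 42 -> -42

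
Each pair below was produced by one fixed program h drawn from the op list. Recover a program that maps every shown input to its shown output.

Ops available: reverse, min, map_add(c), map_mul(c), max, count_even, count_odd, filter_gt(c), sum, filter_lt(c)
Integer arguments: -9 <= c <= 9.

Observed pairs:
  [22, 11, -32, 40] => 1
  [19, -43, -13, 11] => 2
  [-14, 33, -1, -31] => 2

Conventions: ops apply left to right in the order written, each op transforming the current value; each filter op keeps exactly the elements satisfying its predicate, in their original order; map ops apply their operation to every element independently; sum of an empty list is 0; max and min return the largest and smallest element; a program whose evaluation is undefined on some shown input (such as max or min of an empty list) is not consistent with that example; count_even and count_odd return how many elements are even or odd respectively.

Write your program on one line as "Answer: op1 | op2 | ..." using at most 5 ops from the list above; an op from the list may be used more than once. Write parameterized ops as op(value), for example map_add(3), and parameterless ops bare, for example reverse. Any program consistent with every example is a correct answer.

map_add(6) | filter_gt(-1) | reverse | count_odd

Check, running the answer program on each example:
  [22, 11, -32, 40] -> [28, 17, -26, 46] -> [28, 17, 46] -> [46, 17, 28] -> 1
  [19, -43, -13, 11] -> [25, -37, -7, 17] -> [25, 17] -> [17, 25] -> 2
  [-14, 33, -1, -31] -> [-8, 39, 5, -25] -> [39, 5] -> [5, 39] -> 2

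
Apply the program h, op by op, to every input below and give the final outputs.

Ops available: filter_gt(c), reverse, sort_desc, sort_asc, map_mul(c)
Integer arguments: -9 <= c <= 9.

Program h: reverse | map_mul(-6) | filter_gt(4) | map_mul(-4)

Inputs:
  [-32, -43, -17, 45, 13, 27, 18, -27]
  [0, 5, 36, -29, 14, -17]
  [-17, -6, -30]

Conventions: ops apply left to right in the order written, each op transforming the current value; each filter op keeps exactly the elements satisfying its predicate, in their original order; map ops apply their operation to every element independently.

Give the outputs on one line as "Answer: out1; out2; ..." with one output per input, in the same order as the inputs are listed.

[-648, -408, -1032, -768]; [-408, -696]; [-720, -144, -408]

Execution, op by op:
  [-32, -43, -17, 45, 13, 27, 18, -27] -> [-27, 18, 27, 13, 45, -17, -43, -32] -> [162, -108, -162, -78, -270, 102, 258, 192] -> [162, 102, 258, 192] -> [-648, -408, -1032, -768]
  [0, 5, 36, -29, 14, -17] -> [-17, 14, -29, 36, 5, 0] -> [102, -84, 174, -216, -30, 0] -> [102, 174] -> [-408, -696]
  [-17, -6, -30] -> [-30, -6, -17] -> [180, 36, 102] -> [180, 36, 102] -> [-720, -144, -408]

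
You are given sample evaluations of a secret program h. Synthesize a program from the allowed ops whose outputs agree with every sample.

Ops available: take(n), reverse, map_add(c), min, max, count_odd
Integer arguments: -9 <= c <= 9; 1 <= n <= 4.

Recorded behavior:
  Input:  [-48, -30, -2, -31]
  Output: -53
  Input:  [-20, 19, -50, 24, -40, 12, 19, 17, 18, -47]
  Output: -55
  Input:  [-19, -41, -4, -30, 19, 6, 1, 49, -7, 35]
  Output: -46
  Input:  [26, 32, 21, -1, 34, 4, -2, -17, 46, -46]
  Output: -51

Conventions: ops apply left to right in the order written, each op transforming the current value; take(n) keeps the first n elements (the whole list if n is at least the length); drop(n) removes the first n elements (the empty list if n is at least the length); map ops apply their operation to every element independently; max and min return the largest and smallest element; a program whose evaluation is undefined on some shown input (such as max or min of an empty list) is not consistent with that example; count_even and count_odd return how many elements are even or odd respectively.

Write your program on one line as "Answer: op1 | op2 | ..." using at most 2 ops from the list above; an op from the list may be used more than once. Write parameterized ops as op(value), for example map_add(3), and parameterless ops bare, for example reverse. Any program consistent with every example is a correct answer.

map_add(-5) | min

Check, running the answer program on each example:
  [-48, -30, -2, -31] -> [-53, -35, -7, -36] -> -53
  [-20, 19, -50, 24, -40, 12, 19, 17, 18, -47] -> [-25, 14, -55, 19, -45, 7, 14, 12, 13, -52] -> -55
  [-19, -41, -4, -30, 19, 6, 1, 49, -7, 35] -> [-24, -46, -9, -35, 14, 1, -4, 44, -12, 30] -> -46
  [26, 32, 21, -1, 34, 4, -2, -17, 46, -46] -> [21, 27, 16, -6, 29, -1, -7, -22, 41, -51] -> -51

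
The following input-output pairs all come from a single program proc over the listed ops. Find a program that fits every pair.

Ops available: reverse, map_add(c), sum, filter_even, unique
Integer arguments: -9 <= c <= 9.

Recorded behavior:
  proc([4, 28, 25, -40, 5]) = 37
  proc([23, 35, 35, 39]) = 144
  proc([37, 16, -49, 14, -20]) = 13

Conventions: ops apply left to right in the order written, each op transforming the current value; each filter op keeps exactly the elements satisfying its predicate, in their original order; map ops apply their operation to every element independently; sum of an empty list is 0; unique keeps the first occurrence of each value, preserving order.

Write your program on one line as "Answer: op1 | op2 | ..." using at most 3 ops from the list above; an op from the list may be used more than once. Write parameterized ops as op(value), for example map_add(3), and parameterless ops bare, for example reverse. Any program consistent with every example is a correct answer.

reverse | map_add(3) | sum

Check, running the answer program on each example:
  [4, 28, 25, -40, 5] -> [5, -40, 25, 28, 4] -> [8, -37, 28, 31, 7] -> 37
  [23, 35, 35, 39] -> [39, 35, 35, 23] -> [42, 38, 38, 26] -> 144
  [37, 16, -49, 14, -20] -> [-20, 14, -49, 16, 37] -> [-17, 17, -46, 19, 40] -> 13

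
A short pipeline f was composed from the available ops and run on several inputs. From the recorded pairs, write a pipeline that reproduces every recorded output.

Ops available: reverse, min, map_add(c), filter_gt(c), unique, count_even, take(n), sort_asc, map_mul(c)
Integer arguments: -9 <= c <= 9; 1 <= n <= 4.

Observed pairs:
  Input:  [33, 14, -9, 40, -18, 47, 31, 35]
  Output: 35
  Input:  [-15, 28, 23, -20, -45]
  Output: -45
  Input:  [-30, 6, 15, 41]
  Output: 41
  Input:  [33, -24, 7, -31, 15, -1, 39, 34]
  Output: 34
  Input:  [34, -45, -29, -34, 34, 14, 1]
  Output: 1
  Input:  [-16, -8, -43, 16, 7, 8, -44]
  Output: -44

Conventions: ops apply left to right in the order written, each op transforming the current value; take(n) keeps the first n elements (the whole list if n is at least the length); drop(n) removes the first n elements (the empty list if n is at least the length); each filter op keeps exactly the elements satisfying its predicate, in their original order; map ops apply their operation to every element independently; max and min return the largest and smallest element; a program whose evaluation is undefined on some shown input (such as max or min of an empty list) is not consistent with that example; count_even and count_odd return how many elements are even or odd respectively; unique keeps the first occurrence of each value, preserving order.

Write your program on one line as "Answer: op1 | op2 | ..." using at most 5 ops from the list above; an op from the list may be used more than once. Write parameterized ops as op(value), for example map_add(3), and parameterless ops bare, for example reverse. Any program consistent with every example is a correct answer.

unique | reverse | take(1) | min

Check, running the answer program on each example:
  [33, 14, -9, 40, -18, 47, 31, 35] -> [33, 14, -9, 40, -18, 47, 31, 35] -> [35, 31, 47, -18, 40, -9, 14, 33] -> [35] -> 35
  [-15, 28, 23, -20, -45] -> [-15, 28, 23, -20, -45] -> [-45, -20, 23, 28, -15] -> [-45] -> -45
  [-30, 6, 15, 41] -> [-30, 6, 15, 41] -> [41, 15, 6, -30] -> [41] -> 41
  [33, -24, 7, -31, 15, -1, 39, 34] -> [33, -24, 7, -31, 15, -1, 39, 34] -> [34, 39, -1, 15, -31, 7, -24, 33] -> [34] -> 34
  [34, -45, -29, -34, 34, 14, 1] -> [34, -45, -29, -34, 14, 1] -> [1, 14, -34, -29, -45, 34] -> [1] -> 1
  [-16, -8, -43, 16, 7, 8, -44] -> [-16, -8, -43, 16, 7, 8, -44] -> [-44, 8, 7, 16, -43, -8, -16] -> [-44] -> -44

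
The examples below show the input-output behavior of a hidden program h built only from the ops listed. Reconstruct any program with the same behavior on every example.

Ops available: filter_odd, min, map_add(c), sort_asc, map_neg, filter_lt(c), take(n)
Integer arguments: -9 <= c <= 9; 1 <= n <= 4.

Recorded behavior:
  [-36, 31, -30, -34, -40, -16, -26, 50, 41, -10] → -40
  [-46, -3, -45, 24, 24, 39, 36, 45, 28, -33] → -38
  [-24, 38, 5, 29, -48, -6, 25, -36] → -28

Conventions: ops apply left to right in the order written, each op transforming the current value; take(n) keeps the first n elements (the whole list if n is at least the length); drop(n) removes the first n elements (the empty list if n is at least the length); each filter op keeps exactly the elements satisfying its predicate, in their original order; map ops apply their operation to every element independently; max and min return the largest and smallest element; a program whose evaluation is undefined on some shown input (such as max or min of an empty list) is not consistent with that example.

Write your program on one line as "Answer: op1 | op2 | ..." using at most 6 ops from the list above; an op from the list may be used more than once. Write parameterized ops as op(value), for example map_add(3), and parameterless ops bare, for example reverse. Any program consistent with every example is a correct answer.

map_neg | filter_odd | take(3) | map_add(1) | min

Check, running the answer program on each example:
  [-36, 31, -30, -34, -40, -16, -26, 50, 41, -10] -> [36, -31, 30, 34, 40, 16, 26, -50, -41, 10] -> [-31, -41] -> [-31, -41] -> [-30, -40] -> -40
  [-46, -3, -45, 24, 24, 39, 36, 45, 28, -33] -> [46, 3, 45, -24, -24, -39, -36, -45, -28, 33] -> [3, 45, -39, -45, 33] -> [3, 45, -39] -> [4, 46, -38] -> -38
  [-24, 38, 5, 29, -48, -6, 25, -36] -> [24, -38, -5, -29, 48, 6, -25, 36] -> [-5, -29, -25] -> [-5, -29, -25] -> [-4, -28, -24] -> -28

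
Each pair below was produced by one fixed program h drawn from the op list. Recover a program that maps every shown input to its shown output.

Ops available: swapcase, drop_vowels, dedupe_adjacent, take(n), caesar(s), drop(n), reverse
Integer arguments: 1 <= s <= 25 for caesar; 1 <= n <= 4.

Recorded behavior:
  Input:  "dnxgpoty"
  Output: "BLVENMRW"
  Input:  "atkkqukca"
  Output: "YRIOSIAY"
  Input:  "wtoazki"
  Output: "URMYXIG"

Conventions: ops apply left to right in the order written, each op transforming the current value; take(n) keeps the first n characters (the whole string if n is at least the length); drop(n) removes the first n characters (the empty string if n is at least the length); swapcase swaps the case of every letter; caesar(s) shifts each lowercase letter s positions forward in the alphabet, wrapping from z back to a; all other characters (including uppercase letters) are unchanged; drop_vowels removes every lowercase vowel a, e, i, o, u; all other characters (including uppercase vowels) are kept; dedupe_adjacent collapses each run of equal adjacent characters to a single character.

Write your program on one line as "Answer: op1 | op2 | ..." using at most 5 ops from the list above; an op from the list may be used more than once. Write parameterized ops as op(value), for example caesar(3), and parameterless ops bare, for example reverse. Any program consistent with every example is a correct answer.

caesar(19) | caesar(5) | dedupe_adjacent | swapcase

Check, running the answer program on each example:
  "dnxgpoty" -> "wgqzihmr" -> "blvenmrw" -> "blvenmrw" -> "BLVENMRW"
  "atkkqukca" -> "tmddjndvt" -> "yriiosiay" -> "yriosiay" -> "YRIOSIAY"
  "wtoazki" -> "pmhtsdb" -> "urmyxig" -> "urmyxig" -> "URMYXIG"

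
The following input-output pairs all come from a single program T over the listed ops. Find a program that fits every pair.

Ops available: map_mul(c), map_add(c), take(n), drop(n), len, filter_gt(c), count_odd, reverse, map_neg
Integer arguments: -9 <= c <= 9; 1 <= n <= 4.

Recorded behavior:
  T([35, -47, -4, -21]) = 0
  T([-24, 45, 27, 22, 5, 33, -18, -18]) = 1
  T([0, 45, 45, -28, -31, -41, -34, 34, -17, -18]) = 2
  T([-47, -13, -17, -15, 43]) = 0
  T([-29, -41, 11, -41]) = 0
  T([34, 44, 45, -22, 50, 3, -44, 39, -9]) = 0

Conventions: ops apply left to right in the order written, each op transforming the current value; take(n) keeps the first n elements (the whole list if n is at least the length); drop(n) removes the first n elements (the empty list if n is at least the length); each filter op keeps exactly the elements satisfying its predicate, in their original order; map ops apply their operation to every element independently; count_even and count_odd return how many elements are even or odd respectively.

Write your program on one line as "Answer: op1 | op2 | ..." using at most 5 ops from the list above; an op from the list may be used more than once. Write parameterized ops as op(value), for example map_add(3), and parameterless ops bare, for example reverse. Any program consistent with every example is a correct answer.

drop(3) | map_add(-4) | map_add(-5) | drop(4) | count_odd

Check, running the answer program on each example:
  [35, -47, -4, -21] -> [-21] -> [-25] -> [-30] -> [] -> 0
  [-24, 45, 27, 22, 5, 33, -18, -18] -> [22, 5, 33, -18, -18] -> [18, 1, 29, -22, -22] -> [13, -4, 24, -27, -27] -> [-27] -> 1
  [0, 45, 45, -28, -31, -41, -34, 34, -17, -18] -> [-28, -31, -41, -34, 34, -17, -18] -> [-32, -35, -45, -38, 30, -21, -22] -> [-37, -40, -50, -43, 25, -26, -27] -> [25, -26, -27] -> 2
  [-47, -13, -17, -15, 43] -> [-15, 43] -> [-19, 39] -> [-24, 34] -> [] -> 0
  [-29, -41, 11, -41] -> [-41] -> [-45] -> [-50] -> [] -> 0
  [34, 44, 45, -22, 50, 3, -44, 39, -9] -> [-22, 50, 3, -44, 39, -9] -> [-26, 46, -1, -48, 35, -13] -> [-31, 41, -6, -53, 30, -18] -> [30, -18] -> 0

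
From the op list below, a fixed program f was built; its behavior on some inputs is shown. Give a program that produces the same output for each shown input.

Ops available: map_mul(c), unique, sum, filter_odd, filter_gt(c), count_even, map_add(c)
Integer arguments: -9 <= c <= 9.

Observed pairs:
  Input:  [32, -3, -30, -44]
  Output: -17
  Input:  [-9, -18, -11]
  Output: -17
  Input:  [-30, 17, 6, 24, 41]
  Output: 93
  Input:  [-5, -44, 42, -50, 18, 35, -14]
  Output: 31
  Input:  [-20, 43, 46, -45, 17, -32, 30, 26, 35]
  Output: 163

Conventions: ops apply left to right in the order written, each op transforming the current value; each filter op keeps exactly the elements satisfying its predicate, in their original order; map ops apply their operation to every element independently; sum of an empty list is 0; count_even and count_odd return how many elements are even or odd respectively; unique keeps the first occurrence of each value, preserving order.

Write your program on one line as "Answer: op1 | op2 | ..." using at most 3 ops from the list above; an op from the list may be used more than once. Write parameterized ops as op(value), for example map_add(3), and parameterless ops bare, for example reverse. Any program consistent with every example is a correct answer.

map_add(7) | sum

Check, running the answer program on each example:
  [32, -3, -30, -44] -> [39, 4, -23, -37] -> -17
  [-9, -18, -11] -> [-2, -11, -4] -> -17
  [-30, 17, 6, 24, 41] -> [-23, 24, 13, 31, 48] -> 93
  [-5, -44, 42, -50, 18, 35, -14] -> [2, -37, 49, -43, 25, 42, -7] -> 31
  [-20, 43, 46, -45, 17, -32, 30, 26, 35] -> [-13, 50, 53, -38, 24, -25, 37, 33, 42] -> 163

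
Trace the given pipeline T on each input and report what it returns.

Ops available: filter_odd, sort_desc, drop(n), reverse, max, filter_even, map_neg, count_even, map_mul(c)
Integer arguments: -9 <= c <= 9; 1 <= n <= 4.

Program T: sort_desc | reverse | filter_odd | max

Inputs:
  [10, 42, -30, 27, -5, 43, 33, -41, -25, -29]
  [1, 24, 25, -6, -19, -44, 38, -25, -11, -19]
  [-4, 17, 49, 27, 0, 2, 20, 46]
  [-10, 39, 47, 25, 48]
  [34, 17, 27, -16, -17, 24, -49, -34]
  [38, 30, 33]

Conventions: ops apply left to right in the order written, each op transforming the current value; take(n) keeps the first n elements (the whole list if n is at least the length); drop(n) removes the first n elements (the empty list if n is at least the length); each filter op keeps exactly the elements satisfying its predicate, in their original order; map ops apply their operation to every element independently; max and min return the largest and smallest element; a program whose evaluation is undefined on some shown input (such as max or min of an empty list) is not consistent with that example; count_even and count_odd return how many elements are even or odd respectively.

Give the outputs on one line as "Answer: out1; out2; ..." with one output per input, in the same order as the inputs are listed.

Execution, op by op:
  [10, 42, -30, 27, -5, 43, 33, -41, -25, -29] -> [43, 42, 33, 27, 10, -5, -25, -29, -30, -41] -> [-41, -30, -29, -25, -5, 10, 27, 33, 42, 43] -> [-41, -29, -25, -5, 27, 33, 43] -> 43
  [1, 24, 25, -6, -19, -44, 38, -25, -11, -19] -> [38, 25, 24, 1, -6, -11, -19, -19, -25, -44] -> [-44, -25, -19, -19, -11, -6, 1, 24, 25, 38] -> [-25, -19, -19, -11, 1, 25] -> 25
  [-4, 17, 49, 27, 0, 2, 20, 46] -> [49, 46, 27, 20, 17, 2, 0, -4] -> [-4, 0, 2, 17, 20, 27, 46, 49] -> [17, 27, 49] -> 49
  [-10, 39, 47, 25, 48] -> [48, 47, 39, 25, -10] -> [-10, 25, 39, 47, 48] -> [25, 39, 47] -> 47
  [34, 17, 27, -16, -17, 24, -49, -34] -> [34, 27, 24, 17, -16, -17, -34, -49] -> [-49, -34, -17, -16, 17, 24, 27, 34] -> [-49, -17, 17, 27] -> 27
  [38, 30, 33] -> [38, 33, 30] -> [30, 33, 38] -> [33] -> 33

43; 25; 49; 47; 27; 33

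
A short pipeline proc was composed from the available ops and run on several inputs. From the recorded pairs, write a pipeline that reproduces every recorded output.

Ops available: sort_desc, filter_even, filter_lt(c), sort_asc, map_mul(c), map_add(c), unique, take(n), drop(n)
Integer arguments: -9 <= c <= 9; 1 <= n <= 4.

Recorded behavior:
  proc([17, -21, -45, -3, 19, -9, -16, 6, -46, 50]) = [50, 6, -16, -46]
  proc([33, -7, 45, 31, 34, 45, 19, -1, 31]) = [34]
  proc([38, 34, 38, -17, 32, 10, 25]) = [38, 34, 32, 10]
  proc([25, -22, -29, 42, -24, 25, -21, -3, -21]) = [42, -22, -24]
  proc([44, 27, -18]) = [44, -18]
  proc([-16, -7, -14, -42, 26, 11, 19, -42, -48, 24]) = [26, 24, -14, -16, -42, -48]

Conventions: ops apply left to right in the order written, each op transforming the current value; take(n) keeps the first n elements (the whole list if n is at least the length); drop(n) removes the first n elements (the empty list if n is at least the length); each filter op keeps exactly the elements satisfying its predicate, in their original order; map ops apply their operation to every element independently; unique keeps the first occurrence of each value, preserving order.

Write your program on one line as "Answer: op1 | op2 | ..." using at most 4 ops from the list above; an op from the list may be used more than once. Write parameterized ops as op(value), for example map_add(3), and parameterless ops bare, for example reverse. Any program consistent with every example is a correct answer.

filter_even | unique | sort_desc

Check, running the answer program on each example:
  [17, -21, -45, -3, 19, -9, -16, 6, -46, 50] -> [-16, 6, -46, 50] -> [-16, 6, -46, 50] -> [50, 6, -16, -46]
  [33, -7, 45, 31, 34, 45, 19, -1, 31] -> [34] -> [34] -> [34]
  [38, 34, 38, -17, 32, 10, 25] -> [38, 34, 38, 32, 10] -> [38, 34, 32, 10] -> [38, 34, 32, 10]
  [25, -22, -29, 42, -24, 25, -21, -3, -21] -> [-22, 42, -24] -> [-22, 42, -24] -> [42, -22, -24]
  [44, 27, -18] -> [44, -18] -> [44, -18] -> [44, -18]
  [-16, -7, -14, -42, 26, 11, 19, -42, -48, 24] -> [-16, -14, -42, 26, -42, -48, 24] -> [-16, -14, -42, 26, -48, 24] -> [26, 24, -14, -16, -42, -48]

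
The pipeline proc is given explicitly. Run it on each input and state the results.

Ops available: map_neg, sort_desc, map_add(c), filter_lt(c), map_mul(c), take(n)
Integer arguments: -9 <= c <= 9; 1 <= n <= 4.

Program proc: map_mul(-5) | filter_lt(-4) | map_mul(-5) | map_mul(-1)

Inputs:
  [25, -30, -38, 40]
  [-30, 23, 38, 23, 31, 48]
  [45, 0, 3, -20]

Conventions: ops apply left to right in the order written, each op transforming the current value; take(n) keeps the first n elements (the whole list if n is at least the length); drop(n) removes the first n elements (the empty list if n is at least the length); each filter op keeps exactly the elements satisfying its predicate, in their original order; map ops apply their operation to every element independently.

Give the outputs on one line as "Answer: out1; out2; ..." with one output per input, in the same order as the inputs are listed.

[-625, -1000]; [-575, -950, -575, -775, -1200]; [-1125, -75]

Execution, op by op:
  [25, -30, -38, 40] -> [-125, 150, 190, -200] -> [-125, -200] -> [625, 1000] -> [-625, -1000]
  [-30, 23, 38, 23, 31, 48] -> [150, -115, -190, -115, -155, -240] -> [-115, -190, -115, -155, -240] -> [575, 950, 575, 775, 1200] -> [-575, -950, -575, -775, -1200]
  [45, 0, 3, -20] -> [-225, 0, -15, 100] -> [-225, -15] -> [1125, 75] -> [-1125, -75]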